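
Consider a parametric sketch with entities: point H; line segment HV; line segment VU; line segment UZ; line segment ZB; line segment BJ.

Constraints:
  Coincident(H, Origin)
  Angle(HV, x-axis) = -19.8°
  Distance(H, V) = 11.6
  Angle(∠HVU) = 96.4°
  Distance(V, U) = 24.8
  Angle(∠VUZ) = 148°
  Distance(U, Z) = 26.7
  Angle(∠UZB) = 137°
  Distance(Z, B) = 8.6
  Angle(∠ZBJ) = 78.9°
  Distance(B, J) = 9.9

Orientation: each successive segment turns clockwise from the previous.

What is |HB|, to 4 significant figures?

52.12

∠VUZ = 148.0° gives UZ at -135.4° from the x-axis; with |UZ| = 26.7, Z = (-13.84, -46.80). ∠UZB = 137.0° gives ZB at -178.4° from the x-axis; with |ZB| = 8.6, B = (-22.44, -47.04). Then |HB| = |B − H| = 52.12.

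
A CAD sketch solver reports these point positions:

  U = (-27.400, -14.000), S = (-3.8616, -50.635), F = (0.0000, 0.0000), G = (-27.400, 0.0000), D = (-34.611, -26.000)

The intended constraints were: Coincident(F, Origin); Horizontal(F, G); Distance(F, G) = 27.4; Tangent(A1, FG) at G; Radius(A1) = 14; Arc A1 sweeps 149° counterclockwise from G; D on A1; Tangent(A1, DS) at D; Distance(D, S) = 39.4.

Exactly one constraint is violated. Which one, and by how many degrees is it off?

Tangent(A1, DS) at D — off by 7.70°.

F = (0.00, 0.00) ✓; F.y = 0.00, G.y = 0.00 ✓; |FG| = 27.40 ✓; ∠(UG, GF) = 90.00° ✓; |UG| = 14.00 ✓; bearing(U→D) − bearing(U→G) = 149.0° ✓; |UD| = 14.00 ✓; ∠(UD, DS) = 97.70° ✗; |DS| = 39.40 ✓.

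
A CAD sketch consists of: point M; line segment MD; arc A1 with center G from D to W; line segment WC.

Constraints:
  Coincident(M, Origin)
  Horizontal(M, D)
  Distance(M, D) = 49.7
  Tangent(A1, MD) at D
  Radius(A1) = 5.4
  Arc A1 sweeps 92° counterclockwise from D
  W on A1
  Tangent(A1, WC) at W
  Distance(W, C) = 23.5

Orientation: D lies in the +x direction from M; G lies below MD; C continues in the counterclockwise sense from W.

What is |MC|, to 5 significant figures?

53.679

On A1, D sits at bearing 90° from G; a 92° counterclockwise sweep puts W at bearing 182°, so W = G + 5.4·(cos 182°, sin 182°) = (44.303, -5.5885). A1 meets WC tangentially, so GW is at right angles to WC, so WC runs along (−sin 182°, cos 182°); with |WC| = 23.5, C = (45.123, -29.074). Then |MC| = |C − M| = 53.679.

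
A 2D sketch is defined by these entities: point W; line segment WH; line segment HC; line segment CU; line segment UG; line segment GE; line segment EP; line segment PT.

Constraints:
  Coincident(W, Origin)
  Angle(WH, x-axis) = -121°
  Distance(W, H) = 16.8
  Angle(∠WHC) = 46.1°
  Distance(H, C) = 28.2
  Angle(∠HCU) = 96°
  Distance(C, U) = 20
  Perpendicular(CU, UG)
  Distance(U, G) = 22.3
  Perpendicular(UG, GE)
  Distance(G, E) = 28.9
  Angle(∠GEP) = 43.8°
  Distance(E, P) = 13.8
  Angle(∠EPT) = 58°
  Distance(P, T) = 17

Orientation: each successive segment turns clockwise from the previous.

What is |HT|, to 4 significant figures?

7.604

∠GEP = 43.8° gives EP at 64.90° from the x-axis; with |EP| = 13.8, P = (-10.42, 1.314). ∠EPT = 58.0° gives PT at -57.10° from the x-axis; with |PT| = 17.0, T = (-1.186, -12.96). Then |HT| = |T − H| = 7.604.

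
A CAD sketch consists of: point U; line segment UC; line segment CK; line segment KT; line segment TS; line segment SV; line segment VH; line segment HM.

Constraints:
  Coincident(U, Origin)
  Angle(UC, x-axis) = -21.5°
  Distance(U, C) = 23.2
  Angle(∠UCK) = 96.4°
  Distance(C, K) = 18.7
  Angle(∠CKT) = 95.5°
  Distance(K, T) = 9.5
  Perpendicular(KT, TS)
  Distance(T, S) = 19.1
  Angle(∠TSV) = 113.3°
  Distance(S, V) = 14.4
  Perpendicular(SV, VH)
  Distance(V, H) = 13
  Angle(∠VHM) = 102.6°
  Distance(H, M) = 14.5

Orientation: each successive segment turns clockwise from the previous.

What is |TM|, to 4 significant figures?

7.925

The perpendicularity gives VH at right angles to SV, so VH runs at -76.30°; with |VH| = 13.0, H = (27.60, -15.36). ∠VHM = 102.6° gives HM at -153.7° from the x-axis; with |HM| = 14.5, M = (14.60, -21.78). Then |TM| = |M − T| = 7.925.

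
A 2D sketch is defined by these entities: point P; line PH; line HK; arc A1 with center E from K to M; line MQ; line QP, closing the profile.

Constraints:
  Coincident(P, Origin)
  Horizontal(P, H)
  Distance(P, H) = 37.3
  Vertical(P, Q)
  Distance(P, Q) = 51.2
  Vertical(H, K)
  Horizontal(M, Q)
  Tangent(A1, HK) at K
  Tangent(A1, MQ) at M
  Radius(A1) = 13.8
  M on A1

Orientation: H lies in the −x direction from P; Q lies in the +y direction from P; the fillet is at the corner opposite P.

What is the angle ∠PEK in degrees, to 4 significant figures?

122.1°

P is at the origin; PH is horizontal with |PH| = 37.3 and H on the −x side, so H = (-37.30, 0.000). PQ is vertical with |PQ| = 51.2 and Q on the +y side, so Q = (0.000, 51.20). The virtual corner opposite P is at (-37.30, 51.20). Tangency of A1 to HK means the radius EK is perpendicular to HK and since A1 is tangent to MQ there, EM ⟂ MQ, with radius 13.8, so the center E sits 13.8 in from both sides at E = (-23.50, 37.40). That places the tangent points at K = (-37.30, 37.40) on HK and M = (-23.50, 51.20) on MQ. Then cos ∠PEK = EP·EK / (|EP||EK|), giving 122.1°.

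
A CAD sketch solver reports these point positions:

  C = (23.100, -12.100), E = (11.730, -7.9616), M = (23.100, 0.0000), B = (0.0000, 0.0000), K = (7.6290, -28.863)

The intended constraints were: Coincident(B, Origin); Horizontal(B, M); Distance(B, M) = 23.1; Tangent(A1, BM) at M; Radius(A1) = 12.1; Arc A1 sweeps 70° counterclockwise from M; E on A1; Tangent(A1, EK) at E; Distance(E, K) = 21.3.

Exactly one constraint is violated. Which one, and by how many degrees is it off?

Tangent(A1, EK) at E — off by 8.90°.

B = (0.00, 0.00) ✓; B.y = 0.00, M.y = 0.00 ✓; |BM| = 23.10 ✓; ∠(CM, MB) = 90.00° ✓; |CM| = 12.10 ✓; bearing(C→E) − bearing(C→M) = 70.00° ✓; |CE| = 12.10 ✓; ∠(CE, EK) = 81.10° ✗; |EK| = 21.30 ✓.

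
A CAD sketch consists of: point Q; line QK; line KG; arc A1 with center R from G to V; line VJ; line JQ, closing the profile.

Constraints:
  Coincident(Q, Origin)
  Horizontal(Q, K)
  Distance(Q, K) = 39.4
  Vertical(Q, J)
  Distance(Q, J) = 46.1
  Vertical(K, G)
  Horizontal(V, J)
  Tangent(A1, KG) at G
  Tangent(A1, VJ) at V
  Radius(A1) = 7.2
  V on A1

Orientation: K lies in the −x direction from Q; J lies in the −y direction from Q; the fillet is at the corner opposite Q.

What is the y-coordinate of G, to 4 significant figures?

-38.90

The virtual corner opposite Q is at (-39.40, -46.10). The tangent condition forces RG to be normal to KG and since A1 is tangent to VJ there, RV ⟂ VJ, with radius 7.2, so the center R sits 7.2 in from both sides at R = (-32.20, -38.90). That places the tangent points at G = (-39.40, -38.90) on KG and V = (-32.20, -46.10) on VJ. So G.y = -38.90.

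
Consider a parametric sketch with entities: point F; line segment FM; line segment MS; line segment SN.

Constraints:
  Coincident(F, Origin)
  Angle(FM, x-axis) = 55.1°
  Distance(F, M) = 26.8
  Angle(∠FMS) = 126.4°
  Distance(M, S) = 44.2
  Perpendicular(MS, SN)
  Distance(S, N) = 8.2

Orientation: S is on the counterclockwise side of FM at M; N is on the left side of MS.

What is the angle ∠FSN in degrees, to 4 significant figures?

70.26°

F is at the origin; FM runs at 55.1° with length 26.8, so M = 26.8·(cos 55.1°, sin 55.1°) = (15.33, 21.98). ∠FMS = 126.4°, so MS runs at 55.1° + (180° − 126.4°) = 108.7° from the x-axis; with |MS| = 44.2, S = M + 44.2·(cos 108.7°, sin 108.7°) = (1.162, 63.85). MS ⟂ SN; with |SN| = 8.2 on the left of MS, N = S + 8.2·(-0.9472, -0.3206) = (-6.605, 61.22). Then cos ∠FSN = SF·SN / (|SF||SN|), giving 70.26°.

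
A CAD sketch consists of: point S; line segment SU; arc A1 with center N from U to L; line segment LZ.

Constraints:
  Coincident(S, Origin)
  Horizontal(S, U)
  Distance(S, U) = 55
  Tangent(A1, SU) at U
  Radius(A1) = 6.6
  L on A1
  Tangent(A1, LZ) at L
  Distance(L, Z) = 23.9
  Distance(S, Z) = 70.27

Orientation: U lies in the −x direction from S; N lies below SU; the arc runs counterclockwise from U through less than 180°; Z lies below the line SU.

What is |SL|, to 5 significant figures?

61.871

S is at the origin; S and U share the same y with |SU| = 55.0 and U on the −x side, so U = (-55.000, 0.0000). Since A1 is tangent to SU there, NU ⟂ SU, so N = U + (0, -6.6) = (-55.000, -6.6000). Since NL ⟂ LZ (tangency), |NZ| = √(6.6² + 23.9²) = 24.795 regardless of where L sits on A1. So Z lies on both circle(S, 70.27) and circle(N, 24.795); the below-SU intersection is Z = (-63.615, -29.850). L is the foot of the tangent from Z: L = (-61.576, -6.0369).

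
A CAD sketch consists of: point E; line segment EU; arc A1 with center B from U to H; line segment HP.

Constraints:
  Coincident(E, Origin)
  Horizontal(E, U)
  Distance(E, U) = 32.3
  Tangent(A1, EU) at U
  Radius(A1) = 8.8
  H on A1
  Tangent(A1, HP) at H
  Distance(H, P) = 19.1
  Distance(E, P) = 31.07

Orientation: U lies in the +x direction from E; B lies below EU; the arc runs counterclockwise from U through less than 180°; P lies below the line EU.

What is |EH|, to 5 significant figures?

24.678

Checks: E.y = 0.00, U.y = 0.00 ✓; |BH| = 8.800 ✓; ∠(BH, HP) = 90.00° ✓; |HP| = 19.10 ✓; |EP| = 31.07 ✓.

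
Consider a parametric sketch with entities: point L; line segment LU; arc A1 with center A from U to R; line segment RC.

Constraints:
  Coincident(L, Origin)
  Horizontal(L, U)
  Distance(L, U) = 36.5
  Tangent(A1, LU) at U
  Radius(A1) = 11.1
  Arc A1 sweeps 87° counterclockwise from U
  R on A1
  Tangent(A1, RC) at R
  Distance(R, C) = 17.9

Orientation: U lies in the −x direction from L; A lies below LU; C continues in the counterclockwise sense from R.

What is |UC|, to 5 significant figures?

30.835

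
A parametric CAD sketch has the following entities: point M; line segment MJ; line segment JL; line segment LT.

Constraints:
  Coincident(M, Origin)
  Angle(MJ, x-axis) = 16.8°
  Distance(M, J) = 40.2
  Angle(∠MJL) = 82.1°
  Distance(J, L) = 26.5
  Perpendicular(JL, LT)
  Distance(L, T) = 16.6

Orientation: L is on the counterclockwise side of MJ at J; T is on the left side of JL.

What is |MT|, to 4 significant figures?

31.29

∠MJL = 82.1°, so JL runs at 16.8° + (180° − 82.1°) = 114.7° from the x-axis; with |JL| = 26.5, L = J + 26.5·(cos 114.7°, sin 114.7°) = (27.41, 35.69). JL ⟂ LT; with |LT| = 16.6 on the left of JL, T = L + 16.6·(-0.9085, -0.4179) = (12.33, 28.76). Then |MT| = |T − M| = 31.29.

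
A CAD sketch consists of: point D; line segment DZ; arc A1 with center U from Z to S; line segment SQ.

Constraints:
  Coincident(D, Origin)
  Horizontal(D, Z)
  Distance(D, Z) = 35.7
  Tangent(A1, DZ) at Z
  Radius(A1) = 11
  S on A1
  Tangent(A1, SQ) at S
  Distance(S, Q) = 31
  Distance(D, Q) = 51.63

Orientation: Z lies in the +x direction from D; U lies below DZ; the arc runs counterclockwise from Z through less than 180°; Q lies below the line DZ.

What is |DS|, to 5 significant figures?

27.664

Checks: |US| = 11.00 ✓; ∠(US, SQ) = 90.00° ✓; |SQ| = 31.00 ✓; |DQ| = 51.63 ✓.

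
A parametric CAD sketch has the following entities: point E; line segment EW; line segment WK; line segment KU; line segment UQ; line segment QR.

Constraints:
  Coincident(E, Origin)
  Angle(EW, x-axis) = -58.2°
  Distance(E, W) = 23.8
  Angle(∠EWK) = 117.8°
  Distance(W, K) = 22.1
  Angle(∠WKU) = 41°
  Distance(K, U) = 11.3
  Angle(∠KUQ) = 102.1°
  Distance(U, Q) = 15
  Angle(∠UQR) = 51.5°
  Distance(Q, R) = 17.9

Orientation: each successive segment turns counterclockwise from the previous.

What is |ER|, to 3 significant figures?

40.5

E is at the origin; EW runs at -58.2° with length 23.8, so W = (12.5, -20.2). ∠EWK = 117.8° gives WK at 4.00° from the x-axis; with |WK| = 22.1, K = (34.6, -18.7). ∠WKU = 41.0° gives KU at 143° from the x-axis; with |KU| = 11.3, U = (25.6, -11.9). ∠KUQ = 102.1° gives UQ at -139° from the x-axis; with |UQ| = 15.0, Q = (14.2, -21.7). ∠UQR = 51.5° gives QR at -10.6° from the x-axis; with |QR| = 17.9, R = (31.8, -25.0). Then |ER| = |R − E| = 40.5.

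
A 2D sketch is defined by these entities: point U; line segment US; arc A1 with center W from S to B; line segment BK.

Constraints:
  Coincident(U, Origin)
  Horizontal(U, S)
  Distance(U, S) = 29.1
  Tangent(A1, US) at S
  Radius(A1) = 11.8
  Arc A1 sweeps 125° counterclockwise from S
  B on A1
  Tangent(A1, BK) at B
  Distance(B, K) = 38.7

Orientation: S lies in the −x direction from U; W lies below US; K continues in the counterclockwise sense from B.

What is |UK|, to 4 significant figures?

52.93

U is at the origin; U and S share the same y with |US| = 29.1 and S on the −x side, so S = (-29.10, 0.000). Tangency of A1 to US means the radius WS is perpendicular to US, so W = S + (0, -11.8) = (-29.10, -11.80). On A1, S sits at bearing 90° from W; a 125° counterclockwise sweep puts B at bearing 215°, so B = W + 11.8·(cos 215°, sin 215°) = (-38.77, -18.57). Since A1 is tangent to BK there, WB ⟂ BK, so BK runs along (−sin 215°, cos 215°); with |BK| = 38.7, K = (-16.57, -50.27). Then |UK| = |K − U| = 52.93.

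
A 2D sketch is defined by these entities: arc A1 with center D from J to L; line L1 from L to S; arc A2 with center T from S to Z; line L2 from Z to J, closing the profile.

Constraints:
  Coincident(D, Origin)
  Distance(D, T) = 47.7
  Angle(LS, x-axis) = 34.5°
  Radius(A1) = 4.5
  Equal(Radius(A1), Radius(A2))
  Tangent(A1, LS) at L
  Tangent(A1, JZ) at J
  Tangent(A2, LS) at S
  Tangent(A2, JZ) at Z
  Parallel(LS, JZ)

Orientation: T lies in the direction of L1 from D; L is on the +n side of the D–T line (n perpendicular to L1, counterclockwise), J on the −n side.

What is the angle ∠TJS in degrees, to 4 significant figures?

5.296°

The slot axis is L1's direction at 34.5°, so u = (cos 34.5°, sin 34.5°) = (0.8241, 0.5664) and n = (−sin 34.5°, cos 34.5°) = (-0.5664, 0.8241). D is at the origin and T lies 47.7 along u from D, so T = 47.7·u = (39.31, 27.02). Tangency of A1 to both parallel lines with radius 4.5 puts L and J at D ± 4.5·n: L = (-2.549, 3.709), J = (2.549, -3.709). Equal radii place S and Z the same way about T: S = T + 4.5·n = (36.76, 30.73), Z = T − 4.5·n = (41.86, 23.31). Then cos ∠TJS = JT·JS / (|JT||JS|), giving 5.296°.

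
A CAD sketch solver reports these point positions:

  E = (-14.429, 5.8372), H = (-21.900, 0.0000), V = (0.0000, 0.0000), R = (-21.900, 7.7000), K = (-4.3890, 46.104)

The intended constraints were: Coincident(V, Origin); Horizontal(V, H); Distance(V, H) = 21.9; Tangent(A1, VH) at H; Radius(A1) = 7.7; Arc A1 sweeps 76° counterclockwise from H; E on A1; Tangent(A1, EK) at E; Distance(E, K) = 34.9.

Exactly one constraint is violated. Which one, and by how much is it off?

Distance(E, K) = 34.9 — off by 6.60.

V = (0.00, 0.00) ✓; V.y = 0.00, H.y = 0.00 ✓; |VH| = 21.90 ✓; ∠(RH, HV) = 90.00° ✓; |RH| = 7.700 ✓; bearing(R→E) − bearing(R→H) = 76.00° ✓; |RE| = 7.700 ✓; ∠(RE, EK) = 90.00° ✓; |EK| = 41.50 ✗.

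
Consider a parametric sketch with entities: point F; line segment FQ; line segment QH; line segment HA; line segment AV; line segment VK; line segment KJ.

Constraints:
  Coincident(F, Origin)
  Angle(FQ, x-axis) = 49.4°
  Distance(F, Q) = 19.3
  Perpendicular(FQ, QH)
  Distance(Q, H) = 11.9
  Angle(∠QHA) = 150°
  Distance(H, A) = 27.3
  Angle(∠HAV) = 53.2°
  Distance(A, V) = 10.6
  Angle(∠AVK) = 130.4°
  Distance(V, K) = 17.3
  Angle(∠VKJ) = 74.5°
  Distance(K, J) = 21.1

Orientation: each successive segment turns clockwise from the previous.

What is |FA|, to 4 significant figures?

35.99

F is at the origin; FQ runs at 49.4° with length 19.3, so Q = (12.56, 14.65). The perpendicularity gives QH at right angles to FQ, so QH runs at -40.60°; with |QH| = 11.9, H = (21.60, 6.910). ∠QHA = 150.0° gives HA at -70.60° from the x-axis; with |HA| = 27.3, A = (30.66, -18.84). Then |FA| = |A − F| = 35.99.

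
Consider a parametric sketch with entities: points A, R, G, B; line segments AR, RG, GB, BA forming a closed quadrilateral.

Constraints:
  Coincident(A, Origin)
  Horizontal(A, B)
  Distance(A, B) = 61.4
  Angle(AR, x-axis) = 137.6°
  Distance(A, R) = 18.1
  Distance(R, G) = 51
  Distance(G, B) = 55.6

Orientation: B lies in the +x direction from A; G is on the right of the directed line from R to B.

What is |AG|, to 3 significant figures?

33.7

A is at the origin; AB is horizontal with |AB| = 61.4 and B in +x, so B = (61.4, 0). AR runs at 137.6° with |AR| = 18.1, so R = (-13.4, 12.2). G is determined by |RG| = 51.0 and |GB| = 55.6 together: it lies at the intersection of circle(R, 51.0) and circle(B, 55.6). With |RB| = 75.8, the foot of the radical line on RB is 34.6 from R and the perpendicular offset is √(51.0² − 34.6²) = 37.4. Taking the right-of-RB solution: G = (14.8, -30.3).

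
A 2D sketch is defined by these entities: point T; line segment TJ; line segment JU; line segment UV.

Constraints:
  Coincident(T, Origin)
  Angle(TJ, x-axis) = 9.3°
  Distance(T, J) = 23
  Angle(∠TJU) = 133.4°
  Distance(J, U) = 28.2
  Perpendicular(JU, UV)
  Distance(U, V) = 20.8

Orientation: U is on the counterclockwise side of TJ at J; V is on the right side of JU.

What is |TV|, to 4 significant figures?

57.82

T is at the origin; TJ runs at 9.3° with length 23.0, so J = 23.0·(cos 9.3°, sin 9.3°) = (22.70, 3.717). ∠TJU = 133.4°, so JU runs at 9.3° + (180° − 133.4°) = 55.90° from the x-axis; with |JU| = 28.2, U = J + 28.2·(cos 55.90°, sin 55.90°) = (38.51, 27.07). JU is perpendicular to UV; with |UV| = 20.8 on the right of JU, V = U + 20.8·(0.8281, -0.5606) = (55.73, 15.41). Then |TV| = |V − T| = 57.82.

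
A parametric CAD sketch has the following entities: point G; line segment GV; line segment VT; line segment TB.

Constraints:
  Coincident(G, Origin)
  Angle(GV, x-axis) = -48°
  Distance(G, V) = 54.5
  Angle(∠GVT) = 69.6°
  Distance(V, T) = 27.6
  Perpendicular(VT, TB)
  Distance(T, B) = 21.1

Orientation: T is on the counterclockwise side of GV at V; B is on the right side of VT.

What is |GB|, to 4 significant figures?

72.69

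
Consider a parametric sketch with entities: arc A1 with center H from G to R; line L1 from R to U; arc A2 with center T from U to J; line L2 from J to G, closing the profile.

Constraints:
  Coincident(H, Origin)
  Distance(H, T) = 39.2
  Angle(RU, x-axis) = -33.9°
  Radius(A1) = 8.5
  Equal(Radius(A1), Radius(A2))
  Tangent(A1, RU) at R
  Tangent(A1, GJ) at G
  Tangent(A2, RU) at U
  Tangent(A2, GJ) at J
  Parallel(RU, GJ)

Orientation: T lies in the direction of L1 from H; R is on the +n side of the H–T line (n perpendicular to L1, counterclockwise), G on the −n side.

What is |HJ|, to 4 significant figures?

40.11

The slot axis is L1's direction at -33.9°, so u = (cos -33.9°, sin -33.9°) = (0.8300, -0.5577) and n = (−sin -33.9°, cos -33.9°) = (0.5577, 0.8300). H is at the origin and T lies 39.2 along u from H, so T = 39.2·u = (32.54, -21.86). Tangency of A1 to both parallel lines with radius 8.5 puts R and G at H ± 8.5·n: R = (4.741, 7.055), G = (-4.741, -7.055). Equal radii place U and J the same way about T: U = T + 8.5·n = (37.28, -14.81), J = T − 8.5·n = (27.80, -28.92). Then |HJ| = |J − H| = 40.11.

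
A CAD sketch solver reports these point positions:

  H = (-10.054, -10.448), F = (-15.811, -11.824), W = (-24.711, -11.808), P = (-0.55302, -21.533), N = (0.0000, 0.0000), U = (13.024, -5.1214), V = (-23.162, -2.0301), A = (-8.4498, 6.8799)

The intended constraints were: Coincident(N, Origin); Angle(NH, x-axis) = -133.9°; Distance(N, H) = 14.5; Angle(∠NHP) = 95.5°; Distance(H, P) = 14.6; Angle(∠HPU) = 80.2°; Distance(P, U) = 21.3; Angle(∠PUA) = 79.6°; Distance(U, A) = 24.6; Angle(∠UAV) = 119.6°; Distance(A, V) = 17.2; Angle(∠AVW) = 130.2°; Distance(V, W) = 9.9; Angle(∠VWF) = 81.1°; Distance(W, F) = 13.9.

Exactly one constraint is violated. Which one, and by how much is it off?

Distance(W, F) = 13.9 — off by 5.00.

N = (0.00, 0.00) ✓; NH at -133.9° ✓; |NH| = 14.50 ✓; ∠NHP = 95.50° ✓; |HP| = 14.60 ✓; ∠HPU = 80.20° ✓; |PU| = 21.30 ✓; ∠PUA = 79.60° ✓; |UA| = 24.60 ✓; ∠UAV = 119.6° ✓; |AV| = 17.20 ✓; ∠AVW = 130.2° ✓; |VW| = 9.900 ✓; ∠VWF = 81.10° ✓; |WF| = 8.900 ✗.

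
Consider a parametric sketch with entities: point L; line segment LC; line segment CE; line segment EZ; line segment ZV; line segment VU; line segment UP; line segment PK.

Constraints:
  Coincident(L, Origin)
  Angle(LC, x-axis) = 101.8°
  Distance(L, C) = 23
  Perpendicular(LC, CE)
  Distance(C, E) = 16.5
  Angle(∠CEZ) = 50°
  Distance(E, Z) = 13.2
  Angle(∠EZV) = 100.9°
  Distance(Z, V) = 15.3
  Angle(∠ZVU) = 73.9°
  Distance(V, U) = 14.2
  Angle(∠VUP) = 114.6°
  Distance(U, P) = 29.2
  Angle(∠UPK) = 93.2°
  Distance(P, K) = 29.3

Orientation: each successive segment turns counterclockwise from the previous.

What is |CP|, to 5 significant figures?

32.190

∠ZVU = 73.9° gives VU at 147.00° from the x-axis; with |VU| = 14.2, U = (-10.826, 28.728). ∠VUP = 114.6° gives UP at -147.60° from the x-axis; with |UP| = 29.2, P = (-35.480, 13.082). Then |CP| = |P − C| = 32.190.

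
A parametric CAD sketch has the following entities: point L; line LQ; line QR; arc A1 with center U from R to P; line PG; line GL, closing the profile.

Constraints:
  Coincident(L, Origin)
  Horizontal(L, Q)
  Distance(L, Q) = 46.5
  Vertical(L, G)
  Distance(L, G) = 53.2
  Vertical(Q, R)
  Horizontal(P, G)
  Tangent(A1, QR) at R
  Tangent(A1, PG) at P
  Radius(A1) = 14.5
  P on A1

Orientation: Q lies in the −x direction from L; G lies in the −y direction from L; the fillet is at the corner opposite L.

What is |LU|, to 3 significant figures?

50.2

L is at the origin; LQ is horizontal with |LQ| = 46.5 and Q on the −x side, so Q = (-46.5, 0.00). L and G share the same x with |LG| = 53.2 and G on the −y side, so G = (0.00, -53.2). The virtual corner opposite L is at (-46.5, -53.2). Tangency of A1 to QR means the radius UR is perpendicular to QR and the tangent condition forces UP to be normal to PG, with radius 14.5, so the center U sits 14.5 in from both sides at U = (-32.0, -38.7). Then |LU| = |U − L| = 50.2.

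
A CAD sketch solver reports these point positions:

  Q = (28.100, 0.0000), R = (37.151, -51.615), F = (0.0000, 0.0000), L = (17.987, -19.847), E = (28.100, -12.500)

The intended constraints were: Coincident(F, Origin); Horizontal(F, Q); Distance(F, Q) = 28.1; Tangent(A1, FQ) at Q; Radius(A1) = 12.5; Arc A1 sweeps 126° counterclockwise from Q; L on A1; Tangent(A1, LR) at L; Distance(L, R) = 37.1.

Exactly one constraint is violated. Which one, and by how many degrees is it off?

Tangent(A1, LR) at L — off by 4.90°.

F = (0.00, 0.00) ✓; F.y = 0.00, Q.y = 0.00 ✓; |FQ| = 28.10 ✓; ∠(EQ, QF) = 90.00° ✓; |EQ| = 12.50 ✓; bearing(E→L) − bearing(E→Q) = 126.0° ✓; |EL| = 12.50 ✓; ∠(EL, LR) = 94.90° ✗; |LR| = 37.10 ✓.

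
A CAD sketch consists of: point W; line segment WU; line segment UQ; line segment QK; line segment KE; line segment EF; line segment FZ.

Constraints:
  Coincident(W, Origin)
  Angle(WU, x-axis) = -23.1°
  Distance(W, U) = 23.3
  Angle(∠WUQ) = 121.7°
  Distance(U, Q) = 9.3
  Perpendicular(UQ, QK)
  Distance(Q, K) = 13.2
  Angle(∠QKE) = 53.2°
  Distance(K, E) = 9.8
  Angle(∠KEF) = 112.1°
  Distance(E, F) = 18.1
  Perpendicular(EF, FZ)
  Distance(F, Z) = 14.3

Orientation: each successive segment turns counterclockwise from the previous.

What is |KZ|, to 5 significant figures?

22.404

W is at the origin; WU runs at -23.1° with length 23.3, so U = (21.432, -9.1415). ∠WUQ = 121.7° gives UQ at 35.200° from the x-axis; with |UQ| = 9.3, Q = (29.031, -3.7806). UQ ⟂ QK, so QK runs at 125.20°; with |QK| = 13.2, K = (21.422, 7.0057). ∠QKE = 53.2° gives KE at -108.00° from the x-axis; with |KE| = 9.8, E = (18.394, -2.3147). ∠KEF = 112.1° gives EF at -40.100° from the x-axis; with |EF| = 18.1, F = (32.239, -13.973). The perpendicularity gives FZ at right angles to EF, so FZ runs at 49.900°; with |FZ| = 14.3, Z = (41.450, -3.0349). Then |KZ| = |Z − K| = 22.404.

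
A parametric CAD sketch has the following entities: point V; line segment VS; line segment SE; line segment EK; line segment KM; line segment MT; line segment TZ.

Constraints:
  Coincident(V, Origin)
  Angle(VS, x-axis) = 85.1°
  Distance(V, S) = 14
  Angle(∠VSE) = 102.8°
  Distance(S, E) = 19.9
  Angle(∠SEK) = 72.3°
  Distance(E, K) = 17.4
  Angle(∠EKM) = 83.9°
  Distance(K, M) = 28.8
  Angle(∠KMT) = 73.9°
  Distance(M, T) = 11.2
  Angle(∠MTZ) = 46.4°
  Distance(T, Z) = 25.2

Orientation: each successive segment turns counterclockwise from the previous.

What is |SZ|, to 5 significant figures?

21.468

V is at the origin; VS runs at 85.1° with length 14.0, so S = (1.1958, 13.949). ∠VSE = 102.8° gives SE at 162.30° from the x-axis; with |SE| = 19.9, E = (-17.762, 19.999). ∠SEK = 72.3° gives EK at -90.000° from the x-axis; with |EK| = 17.4, K = (-17.762, 2.5991). ∠EKM = 83.9° gives KM at 6.1000° from the x-axis; with |KM| = 28.8, M = (10.875, 5.6595). ∠KMT = 73.9° gives MT at 112.20° from the x-axis; with |MT| = 11.2, T = (6.6430, 16.029). ∠MTZ = 46.4° gives TZ at -114.20° from the x-axis; with |TZ| = 25.2, Z = (-3.6871, -6.9562). Then |SZ| = |Z − S| = 21.468.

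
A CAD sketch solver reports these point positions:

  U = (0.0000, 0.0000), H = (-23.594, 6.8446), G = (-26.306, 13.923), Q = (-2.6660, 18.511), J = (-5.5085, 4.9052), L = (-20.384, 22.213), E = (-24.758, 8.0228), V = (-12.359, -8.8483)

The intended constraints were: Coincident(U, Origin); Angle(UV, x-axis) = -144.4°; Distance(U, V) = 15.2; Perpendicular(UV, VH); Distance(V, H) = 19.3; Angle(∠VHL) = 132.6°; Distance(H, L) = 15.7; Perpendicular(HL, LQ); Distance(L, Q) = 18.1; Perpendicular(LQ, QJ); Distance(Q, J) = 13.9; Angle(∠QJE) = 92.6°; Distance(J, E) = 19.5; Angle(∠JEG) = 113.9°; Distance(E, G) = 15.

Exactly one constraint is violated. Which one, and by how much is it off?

Distance(E, G) = 15 — off by 8.90.

U = (0.00, 0.00) ✓; UV at -144.4° ✓; |UV| = 15.20 ✓; ∠(UV, VH) = 90.00° ✓; |VH| = 19.30 ✓; ∠VHL = 132.6° ✓; |HL| = 15.70 ✓; ∠(HL, LQ) = 90.00° ✓; |LQ| = 18.10 ✓; ∠(LQ, QJ) = 90.00° ✓; |QJ| = 13.90 ✓; ∠QJE = 92.60° ✓; |JE| = 19.50 ✓; ∠JEG = 113.9° ✓; |EG| = 6.100 ✗.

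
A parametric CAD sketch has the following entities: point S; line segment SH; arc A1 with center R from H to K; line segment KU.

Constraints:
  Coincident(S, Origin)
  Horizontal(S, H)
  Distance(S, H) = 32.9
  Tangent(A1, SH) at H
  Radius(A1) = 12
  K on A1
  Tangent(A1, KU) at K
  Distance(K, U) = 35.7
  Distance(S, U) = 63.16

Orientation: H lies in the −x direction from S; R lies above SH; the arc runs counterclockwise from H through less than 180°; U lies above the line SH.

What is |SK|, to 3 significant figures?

28.7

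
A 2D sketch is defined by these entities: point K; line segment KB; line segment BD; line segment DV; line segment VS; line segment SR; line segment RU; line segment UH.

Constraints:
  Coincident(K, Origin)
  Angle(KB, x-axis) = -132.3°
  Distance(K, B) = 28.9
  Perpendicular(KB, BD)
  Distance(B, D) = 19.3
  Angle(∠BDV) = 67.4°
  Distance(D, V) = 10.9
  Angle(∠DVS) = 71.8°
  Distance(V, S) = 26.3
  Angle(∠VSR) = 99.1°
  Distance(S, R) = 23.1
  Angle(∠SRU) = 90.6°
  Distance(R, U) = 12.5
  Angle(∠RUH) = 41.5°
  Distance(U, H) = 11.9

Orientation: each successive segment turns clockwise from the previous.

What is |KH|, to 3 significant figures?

47.5

K is at the origin; KB runs at -132.3° with length 28.9, so B = (-19.5, -21.4). KB ⟂ BD, so BD runs at 138°; with |BD| = 19.3, D = (-33.7, -8.39). ∠BDV = 67.4° gives DV at 25.1° from the x-axis; with |DV| = 10.9, V = (-23.9, -3.76). ∠DVS = 71.8° gives VS at -83.1° from the x-axis; with |VS| = 26.3, S = (-20.7, -29.9). ∠VSR = 99.1° gives SR at -164° from the x-axis; with |SR| = 23.1, R = (-42.9, -36.2). ∠SRU = 90.6° gives RU at 107° from the x-axis; with |RU| = 12.5, U = (-46.5, -24.3). ∠RUH = 41.5° gives UH at -31.9° from the x-axis; with |UH| = 11.9, H = (-36.4, -30.5). Then |KH| = |H − K| = 47.5.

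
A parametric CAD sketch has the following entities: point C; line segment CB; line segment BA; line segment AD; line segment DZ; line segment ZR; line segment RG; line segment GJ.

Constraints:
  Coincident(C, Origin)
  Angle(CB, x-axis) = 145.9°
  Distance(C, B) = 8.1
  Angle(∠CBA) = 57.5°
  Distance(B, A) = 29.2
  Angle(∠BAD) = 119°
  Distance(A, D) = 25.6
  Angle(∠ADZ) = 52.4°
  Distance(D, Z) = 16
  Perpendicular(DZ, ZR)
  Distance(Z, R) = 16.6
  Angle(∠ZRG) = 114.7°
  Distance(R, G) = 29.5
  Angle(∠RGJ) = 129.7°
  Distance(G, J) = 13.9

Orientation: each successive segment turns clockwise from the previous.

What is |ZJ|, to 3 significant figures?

45.5

∠ZRG = 114.7° gives RG at 39.5° from the x-axis; with |RG| = 29.5, G = (43.4, 31.2). ∠RGJ = 129.7° gives GJ at -10.8° from the x-axis; with |GJ| = 13.9, J = (57.1, 28.6). Then |ZJ| = |J − Z| = 45.5.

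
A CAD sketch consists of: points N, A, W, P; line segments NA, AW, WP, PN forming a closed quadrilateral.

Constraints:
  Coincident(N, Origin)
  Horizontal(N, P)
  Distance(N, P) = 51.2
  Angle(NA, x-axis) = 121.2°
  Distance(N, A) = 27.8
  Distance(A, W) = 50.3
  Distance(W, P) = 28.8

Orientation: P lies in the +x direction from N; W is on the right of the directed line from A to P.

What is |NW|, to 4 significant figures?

25.43

Checks: |AW| = 50.30 ✓; |WP| = 28.80 ✓.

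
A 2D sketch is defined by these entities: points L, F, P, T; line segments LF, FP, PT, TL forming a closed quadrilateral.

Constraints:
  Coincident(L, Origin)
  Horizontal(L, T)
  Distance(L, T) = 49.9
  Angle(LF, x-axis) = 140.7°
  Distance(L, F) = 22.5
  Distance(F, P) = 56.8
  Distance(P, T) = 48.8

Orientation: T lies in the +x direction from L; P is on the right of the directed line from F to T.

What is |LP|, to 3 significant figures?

35.9

Checks: |FP| = 56.80 ✓; |PT| = 48.80 ✓.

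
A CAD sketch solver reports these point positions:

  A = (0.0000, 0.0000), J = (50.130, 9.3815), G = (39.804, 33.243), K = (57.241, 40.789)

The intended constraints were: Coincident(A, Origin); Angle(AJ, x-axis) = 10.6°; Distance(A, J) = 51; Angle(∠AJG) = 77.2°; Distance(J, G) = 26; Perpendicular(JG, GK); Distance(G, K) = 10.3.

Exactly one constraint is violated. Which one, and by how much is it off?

Distance(G, K) = 10.3 — off by 8.70.

A = (0.00, 0.00) ✓; AJ at 10.60° ✓; |AJ| = 51.00 ✓; ∠AJG = 77.20° ✓; |JG| = 26.00 ✓; ∠(JG, GK) = 90.00° ✓; |GK| = 19.00 ✗.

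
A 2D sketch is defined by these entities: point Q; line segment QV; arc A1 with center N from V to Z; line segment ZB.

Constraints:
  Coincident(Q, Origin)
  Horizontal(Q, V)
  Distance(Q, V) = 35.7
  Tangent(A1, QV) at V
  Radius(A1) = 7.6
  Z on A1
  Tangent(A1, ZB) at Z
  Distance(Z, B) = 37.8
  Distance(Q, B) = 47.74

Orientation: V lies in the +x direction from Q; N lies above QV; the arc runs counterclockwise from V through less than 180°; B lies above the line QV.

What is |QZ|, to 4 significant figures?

43.62

Checks: |NZ| = 7.600 ✓; ∠(NZ, ZB) = 90.00° ✓; |ZB| = 37.80 ✓; |QB| = 47.74 ✓.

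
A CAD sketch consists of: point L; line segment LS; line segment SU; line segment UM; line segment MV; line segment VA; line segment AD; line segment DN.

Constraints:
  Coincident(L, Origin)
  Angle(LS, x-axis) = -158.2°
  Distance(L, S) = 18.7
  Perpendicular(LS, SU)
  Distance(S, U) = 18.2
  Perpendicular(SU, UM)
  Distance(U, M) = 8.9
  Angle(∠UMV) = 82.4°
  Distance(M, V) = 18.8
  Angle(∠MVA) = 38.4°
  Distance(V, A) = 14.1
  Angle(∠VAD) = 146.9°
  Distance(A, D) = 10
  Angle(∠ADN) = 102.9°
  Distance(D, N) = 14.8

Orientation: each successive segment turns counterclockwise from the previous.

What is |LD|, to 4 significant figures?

28.89

L is at the origin; LS runs at -158.2° with length 18.7, so S = (-17.36, -6.945). The perpendicularity gives SU at right angles to LS, so SU runs at -68.20°; with |SU| = 18.2, U = (-10.60, -23.84). SU is perpendicular to UM, so UM runs at 21.80°; with |UM| = 8.9, M = (-2.340, -20.54). ∠UMV = 82.4° gives MV at 119.4° from the x-axis; with |MV| = 18.8, V = (-11.57, -4.159). ∠MVA = 38.4° gives VA at -99.00° from the x-axis; with |VA| = 14.1, A = (-13.77, -18.09). ∠VAD = 146.9° gives AD at -65.90° from the x-axis; with |AD| = 10.0, D = (-9.692, -27.21). Then |LD| = |D − L| = 28.89.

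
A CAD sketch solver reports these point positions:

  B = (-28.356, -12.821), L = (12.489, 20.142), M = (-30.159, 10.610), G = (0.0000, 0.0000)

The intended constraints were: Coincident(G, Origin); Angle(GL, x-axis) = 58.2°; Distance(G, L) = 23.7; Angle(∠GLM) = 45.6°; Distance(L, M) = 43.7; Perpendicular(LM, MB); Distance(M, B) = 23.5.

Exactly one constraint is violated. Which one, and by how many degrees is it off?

Perpendicular(LM, MB) — off by 8.20°.

G = (0.00, 0.00) ✓; GL at 58.20° ✓; |GL| = 23.70 ✓; ∠GLM = 45.60° ✓; |LM| = 43.70 ✓; ∠(LM, MB) = 81.80° ✗; |MB| = 23.50 ✓.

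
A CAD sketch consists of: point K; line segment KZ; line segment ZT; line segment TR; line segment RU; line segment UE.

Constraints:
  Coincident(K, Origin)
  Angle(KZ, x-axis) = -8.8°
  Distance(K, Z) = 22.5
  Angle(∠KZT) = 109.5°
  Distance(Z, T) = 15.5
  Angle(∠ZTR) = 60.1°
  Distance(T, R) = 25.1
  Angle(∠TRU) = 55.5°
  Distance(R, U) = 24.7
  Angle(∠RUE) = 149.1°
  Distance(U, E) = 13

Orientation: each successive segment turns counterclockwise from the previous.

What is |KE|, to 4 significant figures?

34.69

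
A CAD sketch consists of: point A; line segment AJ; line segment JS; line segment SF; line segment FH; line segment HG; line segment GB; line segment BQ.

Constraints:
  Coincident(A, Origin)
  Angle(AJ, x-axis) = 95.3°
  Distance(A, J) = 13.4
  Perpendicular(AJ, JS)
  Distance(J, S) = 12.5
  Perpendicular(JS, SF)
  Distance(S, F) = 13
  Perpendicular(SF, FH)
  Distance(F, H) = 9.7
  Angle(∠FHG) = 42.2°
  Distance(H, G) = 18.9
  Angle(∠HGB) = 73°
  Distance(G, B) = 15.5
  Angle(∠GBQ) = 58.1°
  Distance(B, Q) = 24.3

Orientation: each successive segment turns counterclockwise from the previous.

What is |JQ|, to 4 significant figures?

11.52

A is at the origin; AJ runs at 95.3° with length 13.4, so J = (-1.238, 13.34). AJ is perpendicular to JS, so JS runs at -174.7°; with |JS| = 12.5, S = (-13.68, 12.19). JS is perpendicular to SF, so SF runs at -84.70°; with |SF| = 13.0, F = (-12.48, -0.7563). SF is perpendicular to FH, so FH runs at 5.300°; with |FH| = 9.7, H = (-2.825, 0.1397). ∠FHG = 42.2° gives HG at 143.1° from the x-axis; with |HG| = 18.9, G = (-17.94, 11.49). ∠HGB = 73.0° gives GB at -109.9° from the x-axis; with |GB| = 15.5, B = (-23.21, -3.087). ∠GBQ = 58.1° gives BQ at 12.00° from the x-axis; with |BQ| = 24.3, Q = (0.5541, 1.965). Then |JQ| = |Q − J| = 11.52.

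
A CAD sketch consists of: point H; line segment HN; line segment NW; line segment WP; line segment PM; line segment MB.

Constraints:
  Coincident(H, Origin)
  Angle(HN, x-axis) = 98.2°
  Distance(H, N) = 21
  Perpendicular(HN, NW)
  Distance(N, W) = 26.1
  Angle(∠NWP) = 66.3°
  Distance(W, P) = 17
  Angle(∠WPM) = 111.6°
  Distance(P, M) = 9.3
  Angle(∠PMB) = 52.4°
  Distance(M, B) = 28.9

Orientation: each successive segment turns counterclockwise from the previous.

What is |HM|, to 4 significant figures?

11.52

H is at the origin; HN runs at 98.2° with length 21.0, so N = (-2.995, 20.79). The perpendicularity gives NW at right angles to HN, so NW runs at -171.8°; with |NW| = 26.1, W = (-28.83, 17.06). ∠NWP = 66.3° gives WP at -58.10° from the x-axis; with |WP| = 17.0, P = (-19.84, 2.630). ∠WPM = 111.6° gives PM at 10.30° from the x-axis; with |PM| = 9.3, M = (-10.69, 4.293). Then |HM| = |M − H| = 11.52.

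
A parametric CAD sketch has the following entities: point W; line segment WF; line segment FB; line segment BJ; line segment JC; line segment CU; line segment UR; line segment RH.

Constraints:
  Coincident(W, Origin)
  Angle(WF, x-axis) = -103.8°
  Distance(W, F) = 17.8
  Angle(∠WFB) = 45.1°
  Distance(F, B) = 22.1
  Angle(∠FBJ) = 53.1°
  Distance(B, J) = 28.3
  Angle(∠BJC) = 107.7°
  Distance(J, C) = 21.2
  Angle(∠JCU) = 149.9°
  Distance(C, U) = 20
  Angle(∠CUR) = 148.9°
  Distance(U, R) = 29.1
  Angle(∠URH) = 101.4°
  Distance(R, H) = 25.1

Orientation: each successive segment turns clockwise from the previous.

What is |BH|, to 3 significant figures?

48.7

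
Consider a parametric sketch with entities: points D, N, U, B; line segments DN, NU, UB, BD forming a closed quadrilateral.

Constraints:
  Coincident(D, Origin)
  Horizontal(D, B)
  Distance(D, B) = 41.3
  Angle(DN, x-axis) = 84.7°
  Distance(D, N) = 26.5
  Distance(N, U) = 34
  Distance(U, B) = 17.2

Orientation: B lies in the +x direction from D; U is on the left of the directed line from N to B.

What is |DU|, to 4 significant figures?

38.27

Checks: |NU| = 34.00 ✓; |UB| = 17.20 ✓.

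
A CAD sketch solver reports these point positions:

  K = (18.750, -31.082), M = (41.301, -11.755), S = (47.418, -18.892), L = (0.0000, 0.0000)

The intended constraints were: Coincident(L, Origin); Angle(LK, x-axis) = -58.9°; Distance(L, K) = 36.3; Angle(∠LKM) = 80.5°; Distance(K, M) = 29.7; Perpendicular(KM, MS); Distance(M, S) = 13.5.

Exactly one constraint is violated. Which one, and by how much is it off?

Distance(M, S) = 13.5 — off by 4.10.

L = (0.00, 0.00) ✓; LK at -58.90° ✓; |LK| = 36.30 ✓; ∠LKM = 80.50° ✓; |KM| = 29.70 ✓; ∠(KM, MS) = 90.00° ✓; |MS| = 9.400 ✗.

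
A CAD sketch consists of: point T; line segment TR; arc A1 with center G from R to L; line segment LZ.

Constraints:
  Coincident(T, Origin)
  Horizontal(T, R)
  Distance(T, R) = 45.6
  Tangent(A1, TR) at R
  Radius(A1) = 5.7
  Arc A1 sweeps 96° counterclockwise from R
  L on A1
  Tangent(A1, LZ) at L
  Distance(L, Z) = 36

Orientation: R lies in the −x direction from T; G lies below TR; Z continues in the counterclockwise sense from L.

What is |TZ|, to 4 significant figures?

63.48

T is at the origin; TR is horizontal with |TR| = 45.6 and R on the −x side, so R = (-45.60, 0.000). The tangent condition forces GR to be normal to TR, so G = R + (0, -5.7) = (-45.60, -5.700). On A1, R sits at bearing 90° from G; a 96° counterclockwise sweep puts L at bearing 186°, so L = G + 5.7·(cos 186°, sin 186°) = (-51.27, -6.296). Tangency of A1 to LZ means the radius GL is perpendicular to LZ, so LZ runs along (−sin 186°, cos 186°); with |LZ| = 36.0, Z = (-47.51, -42.10). Then |TZ| = |Z − T| = 63.48.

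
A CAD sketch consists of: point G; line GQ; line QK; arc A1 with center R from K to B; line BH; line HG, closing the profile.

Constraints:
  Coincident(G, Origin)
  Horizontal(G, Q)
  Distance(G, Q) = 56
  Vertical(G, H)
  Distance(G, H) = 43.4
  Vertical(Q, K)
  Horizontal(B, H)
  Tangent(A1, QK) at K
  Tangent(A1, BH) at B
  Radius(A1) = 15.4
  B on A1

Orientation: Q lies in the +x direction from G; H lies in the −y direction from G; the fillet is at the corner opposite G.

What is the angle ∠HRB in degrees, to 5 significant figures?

69.228°

The virtual corner opposite G is at (56.000, -43.400). A1 meets QK tangentially, so RK is at right angles to QK and A1 meets BH tangentially, so RB is at right angles to BH, with radius 15.4, so the center R sits 15.4 in from both sides at R = (40.600, -28.000). That places the tangent points at K = (56.000, -28.000) on QK and B = (40.600, -43.400) on BH. Then cos ∠HRB = RH·RB / (|RH||RB|), giving 69.228°.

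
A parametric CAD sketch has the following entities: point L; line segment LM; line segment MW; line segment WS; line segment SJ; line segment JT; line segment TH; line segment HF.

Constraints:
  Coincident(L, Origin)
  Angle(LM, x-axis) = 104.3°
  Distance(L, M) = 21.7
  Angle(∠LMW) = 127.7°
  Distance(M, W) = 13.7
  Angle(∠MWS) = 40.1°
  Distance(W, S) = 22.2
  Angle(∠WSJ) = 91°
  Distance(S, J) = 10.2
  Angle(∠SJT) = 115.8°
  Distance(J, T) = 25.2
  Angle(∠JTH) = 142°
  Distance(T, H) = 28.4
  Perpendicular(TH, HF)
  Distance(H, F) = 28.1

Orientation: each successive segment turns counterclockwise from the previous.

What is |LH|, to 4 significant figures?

60.82

∠SJT = 115.8° gives JT at 89.70° from the x-axis; with |JT| = 25.2, T = (1.311, 36.19). ∠JTH = 142.0° gives TH at 127.7° from the x-axis; with |TH| = 28.4, H = (-16.06, 58.66). Then |LH| = |H − L| = 60.82.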